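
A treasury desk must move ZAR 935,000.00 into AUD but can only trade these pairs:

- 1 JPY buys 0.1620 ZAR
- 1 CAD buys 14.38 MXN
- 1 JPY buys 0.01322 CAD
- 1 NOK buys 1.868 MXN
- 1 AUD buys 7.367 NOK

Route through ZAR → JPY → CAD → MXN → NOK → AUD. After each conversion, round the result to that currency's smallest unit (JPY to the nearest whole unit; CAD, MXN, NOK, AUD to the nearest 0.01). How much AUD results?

AUD 79,729.57

ZAR 935,000.00 ÷ 0.1620 = JPY 5,771,605
JPY 5,771,605 × 0.01322 = CAD 76,300.62
CAD 76,300.62 × 14.38 = MXN 1,097,202.92
MXN 1,097,202.92 ÷ 1.868 = NOK 587,367.73
NOK 587,367.73 ÷ 7.367 = AUD 79,729.57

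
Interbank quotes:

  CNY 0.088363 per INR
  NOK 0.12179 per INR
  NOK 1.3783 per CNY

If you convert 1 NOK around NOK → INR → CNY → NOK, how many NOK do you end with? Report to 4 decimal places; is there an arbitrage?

1.0000 (no arbitrage)

Around NOK → INR → CNY → NOK: 1 ÷ 0.12179 × 0.088363 × 1.3783 = 1.000006
Product ≈ 1 (deviation 0.001%, within rounding noise).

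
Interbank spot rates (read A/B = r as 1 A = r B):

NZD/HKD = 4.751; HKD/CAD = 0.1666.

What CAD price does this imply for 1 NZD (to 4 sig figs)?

1 NZD × 4.751 = 4.751 HKD
4.751 HKD × 0.1666 = 0.791517 CAD

NZD/CAD = 0.7915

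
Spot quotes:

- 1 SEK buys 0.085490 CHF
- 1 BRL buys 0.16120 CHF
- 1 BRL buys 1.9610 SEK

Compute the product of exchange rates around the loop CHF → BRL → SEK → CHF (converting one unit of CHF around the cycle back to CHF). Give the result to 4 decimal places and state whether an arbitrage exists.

1.0400 (arbitrage exists)

Around CHF → BRL → SEK → CHF: 1 ÷ 0.16120 × 1.9610 × 0.085490 = 1.039987
Product > 1; profitable direction is CHF → BRL → SEK → CHF.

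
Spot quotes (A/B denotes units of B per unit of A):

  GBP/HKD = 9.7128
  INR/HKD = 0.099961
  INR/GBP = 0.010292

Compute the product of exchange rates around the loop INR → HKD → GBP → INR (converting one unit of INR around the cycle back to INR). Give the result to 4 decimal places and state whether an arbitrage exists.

1.0000 (no arbitrage)

Around INR → HKD → GBP → INR: 1 × 0.099961 ÷ 9.7128 ÷ 0.010292 = 0.999969
Product ≈ 1 (deviation 0.003%, within rounding noise).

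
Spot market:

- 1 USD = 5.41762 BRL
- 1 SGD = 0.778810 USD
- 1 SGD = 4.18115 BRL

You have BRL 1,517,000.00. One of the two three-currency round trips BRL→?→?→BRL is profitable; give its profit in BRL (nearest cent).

Profitable loop is BRL → SGD → USD → BRL:
BRL 1,517,000.00 ÷ 4.18115 = SGD 362,818.84
SGD 362,818.84 × 0.778810 = USD 282,566.94
USD 282,566.94 × 5.41762 = BRL 1,530,840.32
Profit = BRL 1,530,840.32 − BRL 1,517,000.00

Profit: BRL 13,840.32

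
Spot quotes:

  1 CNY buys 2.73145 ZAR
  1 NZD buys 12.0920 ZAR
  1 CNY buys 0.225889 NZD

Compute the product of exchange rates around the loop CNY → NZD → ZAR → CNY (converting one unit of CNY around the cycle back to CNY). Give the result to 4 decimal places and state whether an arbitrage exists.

1.0000 (no arbitrage)

Around CNY → NZD → ZAR → CNY: 1 × 0.225889 × 12.0920 ÷ 2.73145 = 1.000000
Product ≈ 1 (deviation 0.000%, within rounding noise).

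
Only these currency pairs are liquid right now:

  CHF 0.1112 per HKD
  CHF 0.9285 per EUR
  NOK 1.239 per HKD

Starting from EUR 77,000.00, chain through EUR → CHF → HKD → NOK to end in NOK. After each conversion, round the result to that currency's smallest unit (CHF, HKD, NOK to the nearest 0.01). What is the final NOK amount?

NOK 796,597.89

EUR 77,000.00 × 0.9285 = CHF 71,494.50
CHF 71,494.50 ÷ 0.1112 = HKD 642,936.15
HKD 642,936.15 × 1.239 = NOK 796,597.89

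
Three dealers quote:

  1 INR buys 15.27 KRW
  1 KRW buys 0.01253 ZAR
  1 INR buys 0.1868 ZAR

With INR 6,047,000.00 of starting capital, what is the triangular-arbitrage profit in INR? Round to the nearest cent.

Profit: INR 146,743.34

Profitable loop is INR → KRW → ZAR → INR:
INR 6,047,000.00 × 15.27 = KRW 92,337,690
KRW 92,337,690 × 0.01253 = ZAR 1,156,991.26
ZAR 1,156,991.26 ÷ 0.1868 = INR 6,193,743.34
Profit = INR 6,193,743.34 − INR 6,047,000.00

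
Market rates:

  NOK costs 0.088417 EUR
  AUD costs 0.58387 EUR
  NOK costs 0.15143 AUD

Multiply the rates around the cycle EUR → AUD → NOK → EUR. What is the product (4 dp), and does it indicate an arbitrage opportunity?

Around EUR → AUD → NOK → EUR: 1 ÷ 0.58387 ÷ 0.15143 × 0.088417 = 1.000018
Product ≈ 1 (deviation 0.002%, within rounding noise).

1.0000 (no arbitrage)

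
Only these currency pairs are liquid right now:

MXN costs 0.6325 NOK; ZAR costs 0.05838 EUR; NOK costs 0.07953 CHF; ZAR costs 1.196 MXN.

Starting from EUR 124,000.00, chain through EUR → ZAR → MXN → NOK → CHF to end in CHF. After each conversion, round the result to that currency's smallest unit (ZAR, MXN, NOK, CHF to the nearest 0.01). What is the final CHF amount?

EUR 124,000.00 ÷ 0.05838 = ZAR 2,124,015.07
ZAR 2,124,015.07 × 1.196 = MXN 2,540,322.02
MXN 2,540,322.02 × 0.6325 = NOK 1,606,753.68
NOK 1,606,753.68 × 0.07953 = CHF 127,785.12

CHF 127,785.12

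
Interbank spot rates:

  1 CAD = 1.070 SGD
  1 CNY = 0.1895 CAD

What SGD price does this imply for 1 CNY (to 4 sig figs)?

CNY/SGD = 0.2028

1 CNY × 0.1895 = 0.1895 CAD
0.1895 CAD × 1.070 = 0.202765 SGD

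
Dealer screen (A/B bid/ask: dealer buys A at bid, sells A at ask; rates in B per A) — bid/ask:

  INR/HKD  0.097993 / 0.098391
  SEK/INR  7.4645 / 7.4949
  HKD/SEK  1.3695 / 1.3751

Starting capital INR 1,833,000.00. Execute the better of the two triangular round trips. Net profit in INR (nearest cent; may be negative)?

Best loop INR → HKD → SEK → INR:
INR 1,833,000.00 × 0.097993 (sell INR at bid) = HKD 179,621.17
HKD 179,621.17 × 1.3695 (sell HKD at bid) = SEK 245,991.19
SEK 245,991.19 × 7.4645 (sell SEK at bid) = INR 1,836,201.24

Net profit: INR 3,201.24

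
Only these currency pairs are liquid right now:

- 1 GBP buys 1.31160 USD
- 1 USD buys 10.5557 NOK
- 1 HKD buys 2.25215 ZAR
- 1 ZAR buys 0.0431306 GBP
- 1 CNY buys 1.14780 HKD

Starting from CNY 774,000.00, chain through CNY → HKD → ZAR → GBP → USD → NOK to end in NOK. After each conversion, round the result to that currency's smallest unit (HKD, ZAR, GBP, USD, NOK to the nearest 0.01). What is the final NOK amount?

CNY 774,000.00 × 1.14780 = HKD 888,397.20
HKD 888,397.20 × 2.25215 = ZAR 2,000,803.75
ZAR 2,000,803.75 × 0.0431306 = GBP 86,295.87
GBP 86,295.87 × 1.31160 = USD 113,185.66
USD 113,185.66 × 10.5557 = NOK 1,194,753.87

NOK 1,194,753.87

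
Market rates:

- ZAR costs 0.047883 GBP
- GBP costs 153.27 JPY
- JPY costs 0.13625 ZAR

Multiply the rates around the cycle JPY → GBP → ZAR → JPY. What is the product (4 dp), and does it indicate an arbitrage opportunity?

1.0001 (no arbitrage)

Around JPY → GBP → ZAR → JPY: 1 ÷ 153.27 ÷ 0.047883 ÷ 0.13625 = 1.000058
Product ≈ 1 (deviation 0.006%, within rounding noise).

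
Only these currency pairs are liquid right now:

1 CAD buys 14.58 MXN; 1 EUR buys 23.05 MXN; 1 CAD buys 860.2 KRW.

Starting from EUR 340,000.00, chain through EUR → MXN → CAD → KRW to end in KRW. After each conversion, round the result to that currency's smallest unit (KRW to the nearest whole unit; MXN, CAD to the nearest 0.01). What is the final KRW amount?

EUR 340,000.00 × 23.05 = MXN 7,837,000.00
MXN 7,837,000.00 ÷ 14.58 = CAD 537,517.15
CAD 537,517.15 × 860.2 = KRW 462,372,252

KRW 462,372,252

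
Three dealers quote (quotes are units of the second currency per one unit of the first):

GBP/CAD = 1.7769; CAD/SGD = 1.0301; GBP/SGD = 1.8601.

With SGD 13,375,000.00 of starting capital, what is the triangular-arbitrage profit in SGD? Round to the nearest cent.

Profitable loop is SGD → CAD → GBP → SGD:
SGD 13,375,000.00 ÷ 1.0301 = CAD 12,984,176.29
CAD 12,984,176.29 ÷ 1.7769 = GBP 7,307,207.10
GBP 7,307,207.10 × 1.8601 = SGD 13,592,135.92
Profit = SGD 13,592,135.92 − SGD 13,375,000.00

Profit: SGD 217,135.92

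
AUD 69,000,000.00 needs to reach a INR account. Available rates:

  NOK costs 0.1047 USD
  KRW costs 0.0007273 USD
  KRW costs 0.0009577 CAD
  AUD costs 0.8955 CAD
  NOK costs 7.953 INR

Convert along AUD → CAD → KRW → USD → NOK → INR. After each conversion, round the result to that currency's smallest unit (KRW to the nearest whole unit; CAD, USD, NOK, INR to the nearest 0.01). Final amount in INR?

INR 3,564,372,479.61

AUD 69,000,000.00 × 0.8955 = CAD 61,789,500.00
CAD 61,789,500.00 ÷ 0.0009577 = KRW 64,518,638,405
KRW 64,518,638,405 × 0.0007273 = USD 46,924,405.71
USD 46,924,405.71 ÷ 0.1047 = NOK 448,179,615.19
NOK 448,179,615.19 × 7.953 = INR 3,564,372,479.61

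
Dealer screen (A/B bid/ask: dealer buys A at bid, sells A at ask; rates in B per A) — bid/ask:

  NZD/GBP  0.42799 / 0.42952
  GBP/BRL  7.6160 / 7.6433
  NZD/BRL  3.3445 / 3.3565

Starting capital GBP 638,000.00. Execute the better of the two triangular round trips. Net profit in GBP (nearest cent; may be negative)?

Best loop GBP → NZD → BRL → GBP:
GBP 638,000.00 ÷ 0.42952 (buy NZD at ask) = NZD 1,485,379.03
NZD 1,485,379.03 × 3.3445 (sell NZD at bid) = BRL 4,967,850.16
BRL 4,967,850.16 ÷ 7.6433 (buy GBP at ask) = GBP 649,961.42

Net profit: GBP 11,961.42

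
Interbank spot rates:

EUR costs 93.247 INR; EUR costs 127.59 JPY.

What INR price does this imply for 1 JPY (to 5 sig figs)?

1 JPY ÷ 127.59 = 0.0078376 EUR
0.0078376 EUR × 93.247 = 0.730833 INR

JPY/INR = 0.73083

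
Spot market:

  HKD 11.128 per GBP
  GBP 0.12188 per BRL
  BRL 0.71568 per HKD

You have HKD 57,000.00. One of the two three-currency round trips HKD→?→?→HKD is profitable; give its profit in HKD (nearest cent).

Profitable loop is HKD → GBP → BRL → HKD:
HKD 57,000.00 ÷ 11.128 = GBP 5,122.21
GBP 5,122.21 ÷ 0.12188 = BRL 42,026.70
BRL 42,026.70 ÷ 0.71568 = HKD 58,722.75
Profit = HKD 58,722.75 − HKD 57,000.00

Profit: HKD 1,722.75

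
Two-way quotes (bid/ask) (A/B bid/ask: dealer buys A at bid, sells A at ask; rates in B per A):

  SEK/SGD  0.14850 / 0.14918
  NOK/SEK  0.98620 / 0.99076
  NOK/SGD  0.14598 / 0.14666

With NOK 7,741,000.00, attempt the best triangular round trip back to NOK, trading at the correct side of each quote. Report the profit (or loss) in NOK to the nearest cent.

Best loop NOK → SEK → SGD → NOK:
NOK 7,741,000.00 × 0.98620 (sell NOK at bid) = SEK 7,634,174.20
SEK 7,634,174.20 × 0.14850 (sell SEK at bid) = SGD 1,133,674.87
SGD 1,133,674.87 ÷ 0.14666 (buy NOK at ask) = NOK 7,729,952.74

Net result: NOK -11,047.26 (no profitable arbitrage after spreads)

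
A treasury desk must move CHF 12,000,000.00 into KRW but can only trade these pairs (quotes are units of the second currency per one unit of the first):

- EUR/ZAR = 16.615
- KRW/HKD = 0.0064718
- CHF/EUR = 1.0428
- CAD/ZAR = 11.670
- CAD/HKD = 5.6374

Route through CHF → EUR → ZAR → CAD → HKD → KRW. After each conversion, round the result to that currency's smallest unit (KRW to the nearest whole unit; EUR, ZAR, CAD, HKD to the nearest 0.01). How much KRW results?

CHF 12,000,000.00 × 1.0428 = EUR 12,513,600.00
EUR 12,513,600.00 × 16.615 = ZAR 207,913,464.00
ZAR 207,913,464.00 ÷ 11.670 = CAD 17,816,063.75
CAD 17,816,063.75 × 5.6374 = HKD 100,436,277.78
HKD 100,436,277.78 ÷ 0.0064718 = KRW 15,519,063,905

KRW 15,519,063,905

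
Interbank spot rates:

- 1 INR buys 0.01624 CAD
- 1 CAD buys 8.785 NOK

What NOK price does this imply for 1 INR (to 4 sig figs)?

1 INR × 0.01624 = 0.01624 CAD
0.01624 CAD × 8.785 = 0.142668 NOK

INR/NOK = 0.1427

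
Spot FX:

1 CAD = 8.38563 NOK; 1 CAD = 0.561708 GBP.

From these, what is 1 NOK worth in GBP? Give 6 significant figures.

1 NOK ÷ 8.38563 = 0.119252 CAD
0.119252 CAD × 0.561708 = 0.0669846 GBP

NOK/GBP = 0.0669846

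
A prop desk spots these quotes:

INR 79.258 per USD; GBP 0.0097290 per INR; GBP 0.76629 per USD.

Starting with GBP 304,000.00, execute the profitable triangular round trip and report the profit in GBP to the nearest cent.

Profitable loop is GBP → USD → INR → GBP:
GBP 304,000.00 ÷ 0.76629 = USD 396,716.65
USD 396,716.65 × 79.258 = INR 31,442,968.07
INR 31,442,968.07 × 0.0097290 = GBP 305,908.64
Profit = GBP 305,908.64 − GBP 304,000.00

Profit: GBP 1,908.64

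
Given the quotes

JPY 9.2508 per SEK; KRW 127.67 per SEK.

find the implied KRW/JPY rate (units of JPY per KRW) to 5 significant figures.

KRW/JPY = 0.072459

1 KRW ÷ 127.67 = 0.00783269 SEK
0.00783269 SEK × 9.2508 = 0.0724587 JPY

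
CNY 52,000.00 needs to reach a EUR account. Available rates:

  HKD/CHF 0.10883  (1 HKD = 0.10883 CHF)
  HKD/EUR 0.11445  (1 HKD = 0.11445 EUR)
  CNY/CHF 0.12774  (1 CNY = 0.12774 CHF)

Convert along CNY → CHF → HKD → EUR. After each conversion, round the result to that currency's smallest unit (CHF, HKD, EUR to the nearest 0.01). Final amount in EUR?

CNY 52,000.00 × 0.12774 = CHF 6,642.48
CHF 6,642.48 ÷ 0.10883 = HKD 61,035.38
HKD 61,035.38 × 0.11445 = EUR 6,985.50

EUR 6,985.50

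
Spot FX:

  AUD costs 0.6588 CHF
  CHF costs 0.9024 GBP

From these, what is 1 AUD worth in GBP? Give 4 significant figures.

1 AUD × 0.6588 = 0.6588 CHF
0.6588 CHF × 0.9024 = 0.594501 GBP

AUD/GBP = 0.5945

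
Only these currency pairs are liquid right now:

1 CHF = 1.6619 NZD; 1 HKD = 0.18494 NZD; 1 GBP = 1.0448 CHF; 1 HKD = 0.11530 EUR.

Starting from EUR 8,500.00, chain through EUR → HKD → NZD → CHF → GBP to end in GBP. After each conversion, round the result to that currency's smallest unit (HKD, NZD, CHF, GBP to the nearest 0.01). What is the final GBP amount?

GBP 7,852.04

EUR 8,500.00 ÷ 0.11530 = HKD 73,720.73
HKD 73,720.73 × 0.18494 = NZD 13,633.91
NZD 13,633.91 ÷ 1.6619 = CHF 8,203.81
CHF 8,203.81 ÷ 1.0448 = GBP 7,852.04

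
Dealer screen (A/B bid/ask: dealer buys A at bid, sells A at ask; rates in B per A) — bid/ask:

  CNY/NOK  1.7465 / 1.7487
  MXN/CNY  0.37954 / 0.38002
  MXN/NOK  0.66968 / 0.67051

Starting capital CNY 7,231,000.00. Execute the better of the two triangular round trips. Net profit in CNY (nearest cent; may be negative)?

Net profit: CNY 55,918.74

Best loop CNY → MXN → NOK → CNY:
CNY 7,231,000.00 ÷ 0.38002 (buy MXN at ask) = MXN 19,027,945.90
MXN 19,027,945.90 × 0.66968 (sell MXN at bid) = NOK 12,742,634.81
NOK 12,742,634.81 ÷ 1.7487 (buy CNY at ask) = CNY 7,286,918.74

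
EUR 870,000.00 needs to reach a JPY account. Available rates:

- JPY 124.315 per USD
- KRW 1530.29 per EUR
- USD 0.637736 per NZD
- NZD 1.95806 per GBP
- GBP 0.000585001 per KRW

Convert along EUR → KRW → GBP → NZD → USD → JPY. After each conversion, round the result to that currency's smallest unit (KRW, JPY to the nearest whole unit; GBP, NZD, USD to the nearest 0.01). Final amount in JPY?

JPY 120,903,832

EUR 870,000.00 × 1530.29 = KRW 1,331,352,300
KRW 1,331,352,300 × 0.000585001 = GBP 778,842.43
GBP 778,842.43 × 1.95806 = NZD 1,525,020.21
NZD 1,525,020.21 × 0.637736 = USD 972,560.29
USD 972,560.29 × 124.315 = JPY 120,903,832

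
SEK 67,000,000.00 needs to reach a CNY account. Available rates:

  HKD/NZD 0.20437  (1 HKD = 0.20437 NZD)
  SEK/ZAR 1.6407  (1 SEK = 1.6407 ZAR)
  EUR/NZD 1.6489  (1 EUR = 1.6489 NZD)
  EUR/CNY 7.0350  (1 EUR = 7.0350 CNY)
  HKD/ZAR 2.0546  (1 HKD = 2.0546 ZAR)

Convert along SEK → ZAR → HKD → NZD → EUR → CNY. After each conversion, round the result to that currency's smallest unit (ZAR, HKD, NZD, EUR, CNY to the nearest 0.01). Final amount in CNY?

SEK 67,000,000.00 × 1.6407 = ZAR 109,926,900.00
ZAR 109,926,900.00 ÷ 2.0546 = HKD 53,502,822.93
HKD 53,502,822.93 × 0.20437 = NZD 10,934,371.92
NZD 10,934,371.92 ÷ 1.6489 = EUR 6,631,312.95
EUR 6,631,312.95 × 7.0350 = CNY 46,651,286.60

CNY 46,651,286.60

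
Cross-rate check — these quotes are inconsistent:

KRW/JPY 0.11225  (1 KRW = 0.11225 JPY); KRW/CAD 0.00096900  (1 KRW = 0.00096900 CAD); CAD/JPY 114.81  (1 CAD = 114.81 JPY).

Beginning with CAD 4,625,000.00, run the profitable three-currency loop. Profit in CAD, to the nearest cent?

Profit: CAD 41,535.70

Profitable loop is CAD → KRW → JPY → CAD:
CAD 4,625,000.00 ÷ 0.00096900 = KRW 4,772,961,816
KRW 4,772,961,816 × 0.11225 = JPY 535,764,964
JPY 535,764,964 ÷ 114.81 = CAD 4,666,535.70
Profit = CAD 4,666,535.70 − CAD 4,625,000.00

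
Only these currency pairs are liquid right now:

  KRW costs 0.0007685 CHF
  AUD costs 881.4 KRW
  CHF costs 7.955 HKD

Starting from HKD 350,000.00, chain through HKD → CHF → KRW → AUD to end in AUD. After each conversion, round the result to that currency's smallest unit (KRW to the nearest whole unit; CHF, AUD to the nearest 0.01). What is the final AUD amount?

HKD 350,000.00 ÷ 7.955 = CHF 43,997.49
CHF 43,997.49 ÷ 0.0007685 = KRW 57,251,126
KRW 57,251,126 ÷ 881.4 = AUD 64,954.76

AUD 64,954.76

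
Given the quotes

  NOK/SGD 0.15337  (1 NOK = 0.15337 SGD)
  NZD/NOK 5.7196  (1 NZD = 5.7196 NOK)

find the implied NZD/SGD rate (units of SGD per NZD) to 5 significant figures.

1 NZD × 5.7196 = 5.7196 NOK
5.7196 NOK × 0.15337 = 0.877215 SGD

NZD/SGD = 0.87722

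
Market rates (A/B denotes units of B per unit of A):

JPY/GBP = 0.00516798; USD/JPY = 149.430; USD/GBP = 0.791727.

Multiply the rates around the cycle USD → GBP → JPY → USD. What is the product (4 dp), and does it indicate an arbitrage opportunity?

Around USD → GBP → JPY → USD: 1 × 0.791727 ÷ 0.00516798 ÷ 149.430 = 1.025219
Product > 1; profitable direction is USD → GBP → JPY → USD.

1.0252 (arbitrage exists)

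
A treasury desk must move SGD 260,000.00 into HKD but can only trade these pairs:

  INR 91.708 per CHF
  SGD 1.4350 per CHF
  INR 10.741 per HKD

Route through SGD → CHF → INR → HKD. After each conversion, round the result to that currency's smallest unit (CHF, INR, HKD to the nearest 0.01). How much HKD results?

SGD 260,000.00 ÷ 1.4350 = CHF 181,184.67
CHF 181,184.67 × 91.708 = INR 16,616,083.72
INR 16,616,083.72 ÷ 10.741 = HKD 1,546,977.35

HKD 1,546,977.35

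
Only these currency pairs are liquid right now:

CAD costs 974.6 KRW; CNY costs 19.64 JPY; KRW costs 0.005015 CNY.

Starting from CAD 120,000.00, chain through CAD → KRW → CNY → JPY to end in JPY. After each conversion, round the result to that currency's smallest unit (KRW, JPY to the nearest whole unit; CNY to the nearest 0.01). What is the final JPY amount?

CAD 120,000.00 × 974.6 = KRW 116,952,000
KRW 116,952,000 × 0.005015 = CNY 586,514.28
CNY 586,514.28 × 19.64 = JPY 11,519,140

JPY 11,519,140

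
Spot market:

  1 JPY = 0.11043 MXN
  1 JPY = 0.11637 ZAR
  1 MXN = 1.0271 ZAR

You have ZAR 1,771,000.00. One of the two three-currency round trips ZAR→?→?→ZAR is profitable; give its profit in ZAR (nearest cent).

Profitable loop is ZAR → MXN → JPY → ZAR:
ZAR 1,771,000.00 ÷ 1.0271 = MXN 1,724,272.22
MXN 1,724,272.22 ÷ 0.11043 = JPY 15,614,165
JPY 15,614,165 × 0.11637 = ZAR 1,817,020.36
Profit = ZAR 1,817,020.36 − ZAR 1,771,000.00

Profit: ZAR 46,020.36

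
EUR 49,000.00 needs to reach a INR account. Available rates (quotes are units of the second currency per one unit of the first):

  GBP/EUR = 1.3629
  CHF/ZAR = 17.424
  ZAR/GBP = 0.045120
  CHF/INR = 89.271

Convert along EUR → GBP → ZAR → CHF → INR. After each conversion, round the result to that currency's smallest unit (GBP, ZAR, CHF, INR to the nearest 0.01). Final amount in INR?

EUR 49,000.00 ÷ 1.3629 = GBP 35,952.75
GBP 35,952.75 ÷ 0.045120 = ZAR 796,825.13
ZAR 796,825.13 ÷ 17.424 = CHF 45,731.47
CHF 45,731.47 × 89.271 = INR 4,082,494.06

INR 4,082,494.06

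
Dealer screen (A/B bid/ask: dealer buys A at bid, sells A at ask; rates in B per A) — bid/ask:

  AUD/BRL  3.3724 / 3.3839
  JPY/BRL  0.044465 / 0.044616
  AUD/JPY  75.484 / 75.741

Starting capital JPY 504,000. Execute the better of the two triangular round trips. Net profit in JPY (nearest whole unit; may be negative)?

Best loop JPY → AUD → BRL → JPY:
JPY 504,000 ÷ 75.741 (buy AUD at ask) = AUD 6,654.26
AUD 6,654.26 × 3.3724 (sell AUD at bid) = BRL 22,440.81
BRL 22,440.81 ÷ 0.044616 (buy JPY at ask) = JPY 502,977

Net result: JPY -1,023 (no profitable arbitrage after spreads)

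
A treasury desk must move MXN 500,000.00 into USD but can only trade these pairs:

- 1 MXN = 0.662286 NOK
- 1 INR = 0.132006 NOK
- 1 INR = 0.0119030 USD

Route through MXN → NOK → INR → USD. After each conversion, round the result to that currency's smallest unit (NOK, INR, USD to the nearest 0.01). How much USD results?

MXN 500,000.00 × 0.662286 = NOK 331,143.00
NOK 331,143.00 ÷ 0.132006 = INR 2,508,545.07
INR 2,508,545.07 × 0.0119030 = USD 29,859.21

USD 29,859.21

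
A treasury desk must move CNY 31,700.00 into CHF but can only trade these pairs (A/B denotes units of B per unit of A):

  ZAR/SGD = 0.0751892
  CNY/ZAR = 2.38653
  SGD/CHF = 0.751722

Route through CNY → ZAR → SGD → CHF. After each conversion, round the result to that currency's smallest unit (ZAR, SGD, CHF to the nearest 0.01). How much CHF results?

CHF 4,276.01

CNY 31,700.00 × 2.38653 = ZAR 75,653.00
ZAR 75,653.00 × 0.0751892 = SGD 5,688.29
SGD 5,688.29 × 0.751722 = CHF 4,276.01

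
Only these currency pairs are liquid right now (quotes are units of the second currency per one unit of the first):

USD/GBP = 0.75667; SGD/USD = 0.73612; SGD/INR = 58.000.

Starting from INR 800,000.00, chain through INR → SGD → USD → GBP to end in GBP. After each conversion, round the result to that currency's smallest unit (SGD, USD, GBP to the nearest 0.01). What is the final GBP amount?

GBP 7,682.76

INR 800,000.00 ÷ 58.000 = SGD 13,793.10
SGD 13,793.10 × 0.73612 = USD 10,153.38
USD 10,153.38 × 0.75667 = GBP 7,682.76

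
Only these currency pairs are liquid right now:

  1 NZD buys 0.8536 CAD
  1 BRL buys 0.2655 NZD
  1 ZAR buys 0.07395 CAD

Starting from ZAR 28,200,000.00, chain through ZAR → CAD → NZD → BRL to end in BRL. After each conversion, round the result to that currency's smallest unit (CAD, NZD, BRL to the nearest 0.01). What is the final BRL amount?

BRL 9,201,706.03

ZAR 28,200,000.00 × 0.07395 = CAD 2,085,390.00
CAD 2,085,390.00 ÷ 0.8536 = NZD 2,443,052.95
NZD 2,443,052.95 ÷ 0.2655 = BRL 9,201,706.03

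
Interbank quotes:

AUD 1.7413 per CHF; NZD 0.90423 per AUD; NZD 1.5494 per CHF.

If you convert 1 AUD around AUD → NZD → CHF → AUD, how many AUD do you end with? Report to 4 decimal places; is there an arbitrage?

1.0162 (arbitrage exists)

Around AUD → NZD → CHF → AUD: 1 × 0.90423 ÷ 1.5494 × 1.7413 = 1.016223
Product > 1; profitable direction is AUD → NZD → CHF → AUD.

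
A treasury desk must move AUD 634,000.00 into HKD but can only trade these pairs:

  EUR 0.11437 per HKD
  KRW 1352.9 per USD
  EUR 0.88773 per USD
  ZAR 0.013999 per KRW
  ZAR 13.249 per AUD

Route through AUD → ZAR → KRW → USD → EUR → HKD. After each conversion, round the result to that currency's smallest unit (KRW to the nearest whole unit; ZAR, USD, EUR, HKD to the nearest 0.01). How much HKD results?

AUD 634,000.00 × 13.249 = ZAR 8,399,866.00
ZAR 8,399,866.00 ÷ 0.013999 = KRW 600,033,288
KRW 600,033,288 ÷ 1352.9 = USD 443,516.36
USD 443,516.36 × 0.88773 = EUR 393,722.78
EUR 393,722.78 ÷ 0.11437 = HKD 3,442,535.46

HKD 3,442,535.46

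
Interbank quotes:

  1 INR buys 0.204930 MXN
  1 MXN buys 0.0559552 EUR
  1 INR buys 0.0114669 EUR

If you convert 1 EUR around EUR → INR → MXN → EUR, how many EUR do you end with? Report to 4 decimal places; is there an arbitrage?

Around EUR → INR → MXN → EUR: 1 ÷ 0.0114669 × 0.204930 × 0.0559552 = 1.000000
Product ≈ 1 (deviation 0.000%, within rounding noise).

1.0000 (no arbitrage)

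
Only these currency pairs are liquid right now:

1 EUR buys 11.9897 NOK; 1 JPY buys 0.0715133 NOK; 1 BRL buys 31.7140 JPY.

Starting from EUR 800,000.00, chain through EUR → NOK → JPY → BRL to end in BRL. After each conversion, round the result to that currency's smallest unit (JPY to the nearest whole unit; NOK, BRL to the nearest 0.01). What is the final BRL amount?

BRL 4,229,221.79

EUR 800,000.00 × 11.9897 = NOK 9,591,760.00
NOK 9,591,760.00 ÷ 0.0715133 = JPY 134,125,540
JPY 134,125,540 ÷ 31.7140 = BRL 4,229,221.79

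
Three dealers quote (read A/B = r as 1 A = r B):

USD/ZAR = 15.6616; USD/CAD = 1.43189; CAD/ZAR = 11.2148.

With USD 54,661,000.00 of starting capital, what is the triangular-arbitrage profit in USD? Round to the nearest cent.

Profit: USD 1,384,743.37

Profitable loop is USD → CAD → ZAR → USD:
USD 54,661,000.00 × 1.43189 = CAD 78,268,539.29
CAD 78,268,539.29 × 11.2148 = ZAR 877,766,014.43
ZAR 877,766,014.43 ÷ 15.6616 = USD 56,045,743.37
Profit = USD 56,045,743.37 − USD 54,661,000.00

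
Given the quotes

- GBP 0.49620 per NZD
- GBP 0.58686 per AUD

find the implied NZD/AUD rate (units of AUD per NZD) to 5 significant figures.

NZD/AUD = 0.84552

1 NZD × 0.49620 = 0.4962 GBP
0.4962 GBP ÷ 0.58686 = 0.845517 AUD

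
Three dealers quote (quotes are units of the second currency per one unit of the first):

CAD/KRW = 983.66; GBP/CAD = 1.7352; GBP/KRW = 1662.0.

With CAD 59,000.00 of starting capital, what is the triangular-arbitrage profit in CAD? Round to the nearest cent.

Profit: CAD 1,592.04

Profitable loop is CAD → KRW → GBP → CAD:
CAD 59,000.00 × 983.66 = KRW 58,035,940
KRW 58,035,940 ÷ 1662.0 = GBP 34,919.34
GBP 34,919.34 × 1.7352 = CAD 60,592.04
Profit = CAD 60,592.04 − CAD 59,000.00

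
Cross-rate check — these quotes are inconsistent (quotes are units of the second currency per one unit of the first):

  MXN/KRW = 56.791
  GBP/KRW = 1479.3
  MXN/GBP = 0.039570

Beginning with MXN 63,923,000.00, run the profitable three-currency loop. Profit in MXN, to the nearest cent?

Profit: MXN 1,964,031.39

Profitable loop is MXN → GBP → KRW → MXN:
MXN 63,923,000.00 × 0.039570 = GBP 2,529,433.11
GBP 2,529,433.11 × 1479.3 = KRW 3,741,790,400
KRW 3,741,790,400 ÷ 56.791 = MXN 65,887,031.39
Profit = MXN 65,887,031.39 − MXN 63,923,000.00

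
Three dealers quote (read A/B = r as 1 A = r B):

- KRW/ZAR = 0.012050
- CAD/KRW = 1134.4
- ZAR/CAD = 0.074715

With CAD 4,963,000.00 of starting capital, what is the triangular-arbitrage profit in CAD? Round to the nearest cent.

Profit: CAD 105,802.16

Profitable loop is CAD → KRW → ZAR → CAD:
CAD 4,963,000.00 × 1134.4 = KRW 5,630,027,200
KRW 5,630,027,200 × 0.012050 = ZAR 67,841,827.76
ZAR 67,841,827.76 × 0.074715 = CAD 5,068,802.16
Profit = CAD 5,068,802.16 − CAD 4,963,000.00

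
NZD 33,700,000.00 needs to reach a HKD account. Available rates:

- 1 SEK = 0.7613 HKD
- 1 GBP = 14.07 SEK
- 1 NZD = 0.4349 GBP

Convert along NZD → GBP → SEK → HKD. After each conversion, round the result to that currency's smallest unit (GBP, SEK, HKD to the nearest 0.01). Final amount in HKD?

HKD 156,989,004.59

NZD 33,700,000.00 × 0.4349 = GBP 14,656,130.00
GBP 14,656,130.00 × 14.07 = SEK 206,211,749.10
SEK 206,211,749.10 × 0.7613 = HKD 156,989,004.59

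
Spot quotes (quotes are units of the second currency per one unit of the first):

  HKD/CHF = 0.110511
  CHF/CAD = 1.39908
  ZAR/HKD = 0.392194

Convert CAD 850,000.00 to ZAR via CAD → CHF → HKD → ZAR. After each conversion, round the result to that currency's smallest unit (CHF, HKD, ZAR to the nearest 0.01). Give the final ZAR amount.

CAD 850,000.00 ÷ 1.39908 = CHF 607,542.10
CHF 607,542.10 ÷ 0.110511 = HKD 5,497,571.28
HKD 5,497,571.28 ÷ 0.392194 = ZAR 14,017,479.31

ZAR 14,017,479.31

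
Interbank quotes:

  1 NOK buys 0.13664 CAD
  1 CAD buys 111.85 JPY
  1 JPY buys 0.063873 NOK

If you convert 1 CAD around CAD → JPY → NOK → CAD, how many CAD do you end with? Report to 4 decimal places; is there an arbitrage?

Around CAD → JPY → NOK → CAD: 1 × 111.85 × 0.063873 × 0.13664 = 0.976183
Product < 1; profitable direction is CAD → NOK → JPY → CAD.

0.9762 (arbitrage exists)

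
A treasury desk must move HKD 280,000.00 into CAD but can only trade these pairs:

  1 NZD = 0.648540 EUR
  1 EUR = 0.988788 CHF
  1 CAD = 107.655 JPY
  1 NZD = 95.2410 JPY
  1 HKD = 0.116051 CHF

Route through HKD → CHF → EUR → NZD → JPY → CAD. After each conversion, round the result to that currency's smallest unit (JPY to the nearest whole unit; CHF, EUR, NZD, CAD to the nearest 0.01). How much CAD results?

CAD 44,828.77

HKD 280,000.00 × 0.116051 = CHF 32,494.28
CHF 32,494.28 ÷ 0.988788 = EUR 32,862.74
EUR 32,862.74 ÷ 0.648540 = NZD 50,671.88
NZD 50,671.88 × 95.2410 = JPY 4,826,041
JPY 4,826,041 ÷ 107.655 = CAD 44,828.77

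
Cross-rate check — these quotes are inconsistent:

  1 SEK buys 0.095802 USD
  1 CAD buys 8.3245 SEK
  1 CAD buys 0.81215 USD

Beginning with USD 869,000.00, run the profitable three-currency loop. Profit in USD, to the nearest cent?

Profit: USD 15,959.29

Profitable loop is USD → SEK → CAD → USD:
USD 869,000.00 ÷ 0.095802 = SEK 9,070,791.84
SEK 9,070,791.84 ÷ 8.3245 = CAD 1,089,650.05
CAD 1,089,650.05 × 0.81215 = USD 884,959.29
Profit = USD 884,959.29 − USD 869,000.00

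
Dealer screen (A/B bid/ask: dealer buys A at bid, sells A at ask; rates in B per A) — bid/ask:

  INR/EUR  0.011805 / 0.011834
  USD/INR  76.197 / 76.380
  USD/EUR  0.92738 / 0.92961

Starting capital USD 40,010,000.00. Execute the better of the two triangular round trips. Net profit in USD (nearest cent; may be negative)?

Net profit: USD 1,040,179.26

Best loop USD → EUR → INR → USD:
USD 40,010,000.00 × 0.92738 (sell USD at bid) = EUR 37,104,473.80
EUR 37,104,473.80 ÷ 0.011834 (buy INR at ask) = INR 3,135,412,692.24
INR 3,135,412,692.24 ÷ 76.380 (buy USD at ask) = USD 41,050,179.26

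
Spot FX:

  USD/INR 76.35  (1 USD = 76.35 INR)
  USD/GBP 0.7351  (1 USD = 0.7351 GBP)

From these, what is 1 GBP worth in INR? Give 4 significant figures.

GBP/INR = 103.9

1 GBP ÷ 0.7351 = 1.36036 USD
1.36036 USD × 76.35 = 103.863 INR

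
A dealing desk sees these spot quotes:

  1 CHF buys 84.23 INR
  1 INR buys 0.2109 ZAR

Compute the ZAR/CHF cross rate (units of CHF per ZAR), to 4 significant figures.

1 ZAR ÷ 0.2109 = 4.74158 INR
4.74158 INR ÷ 84.23 = 0.0562933 CHF

ZAR/CHF = 0.05629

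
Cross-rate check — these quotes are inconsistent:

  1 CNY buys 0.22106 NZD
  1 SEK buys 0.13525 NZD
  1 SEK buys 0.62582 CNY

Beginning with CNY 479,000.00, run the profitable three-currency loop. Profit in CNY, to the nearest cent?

Profitable loop is CNY → NZD → SEK → CNY:
CNY 479,000.00 × 0.22106 = NZD 105,887.74
NZD 105,887.74 ÷ 0.13525 = SEK 782,903.81
SEK 782,903.81 × 0.62582 = CNY 489,956.86
Profit = CNY 489,956.86 − CNY 479,000.00

Profit: CNY 10,956.86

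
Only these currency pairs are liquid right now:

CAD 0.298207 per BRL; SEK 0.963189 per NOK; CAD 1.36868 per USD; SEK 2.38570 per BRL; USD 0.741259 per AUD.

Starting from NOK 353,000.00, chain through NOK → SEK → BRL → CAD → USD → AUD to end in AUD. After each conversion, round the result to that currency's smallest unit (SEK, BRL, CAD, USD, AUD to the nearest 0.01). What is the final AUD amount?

NOK 353,000.00 × 0.963189 = SEK 340,005.72
SEK 340,005.72 ÷ 2.38570 = BRL 142,518.22
BRL 142,518.22 × 0.298207 = CAD 42,499.93
CAD 42,499.93 ÷ 1.36868 = USD 31,051.77
USD 31,051.77 ÷ 0.741259 = AUD 41,890.58

AUD 41,890.58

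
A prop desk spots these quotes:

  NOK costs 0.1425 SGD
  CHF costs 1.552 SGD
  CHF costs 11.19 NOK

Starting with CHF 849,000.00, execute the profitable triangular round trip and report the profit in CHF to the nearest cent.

Profitable loop is CHF → NOK → SGD → CHF:
CHF 849,000.00 × 11.19 = NOK 9,500,310.00
NOK 9,500,310.00 × 0.1425 = SGD 1,353,794.17
SGD 1,353,794.17 ÷ 1.552 = CHF 872,290.06
Profit = CHF 872,290.06 − CHF 849,000.00

Profit: CHF 23,290.06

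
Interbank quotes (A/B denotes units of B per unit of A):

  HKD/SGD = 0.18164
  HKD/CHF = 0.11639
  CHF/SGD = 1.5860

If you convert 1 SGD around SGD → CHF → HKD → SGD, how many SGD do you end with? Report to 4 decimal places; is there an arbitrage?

0.9840 (arbitrage exists)

Around SGD → CHF → HKD → SGD: 1 ÷ 1.5860 ÷ 0.11639 × 0.18164 = 0.983994
Product < 1; profitable direction is SGD → HKD → CHF → SGD.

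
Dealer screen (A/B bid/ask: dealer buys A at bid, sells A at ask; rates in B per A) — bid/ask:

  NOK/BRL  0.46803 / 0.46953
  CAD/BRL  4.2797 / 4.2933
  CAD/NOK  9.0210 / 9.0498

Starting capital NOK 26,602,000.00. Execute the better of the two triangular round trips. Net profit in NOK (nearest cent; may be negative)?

Best loop NOK → CAD → BRL → NOK:
NOK 26,602,000.00 ÷ 9.0498 (buy CAD at ask) = CAD 2,939,512.48
CAD 2,939,512.48 × 4.2797 (sell CAD at bid) = BRL 12,580,231.54
BRL 12,580,231.54 ÷ 0.46953 (buy NOK at ask) = NOK 26,793,243.33

Net profit: NOK 191,243.33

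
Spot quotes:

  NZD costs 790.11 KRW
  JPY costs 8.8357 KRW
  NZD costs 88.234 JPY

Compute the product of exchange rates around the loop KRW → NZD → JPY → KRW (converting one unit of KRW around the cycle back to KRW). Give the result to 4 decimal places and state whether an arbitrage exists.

Around KRW → NZD → JPY → KRW: 1 ÷ 790.11 × 88.234 × 8.8357 = 0.986710
Product < 1; profitable direction is KRW → JPY → NZD → KRW.

0.9867 (arbitrage exists)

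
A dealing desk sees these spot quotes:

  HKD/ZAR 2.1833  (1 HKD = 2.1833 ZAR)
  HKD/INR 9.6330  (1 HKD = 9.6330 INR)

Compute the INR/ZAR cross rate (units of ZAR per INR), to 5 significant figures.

INR/ZAR = 0.22665

1 INR ÷ 9.6330 = 0.10381 HKD
0.10381 HKD × 2.1833 = 0.226648 ZAR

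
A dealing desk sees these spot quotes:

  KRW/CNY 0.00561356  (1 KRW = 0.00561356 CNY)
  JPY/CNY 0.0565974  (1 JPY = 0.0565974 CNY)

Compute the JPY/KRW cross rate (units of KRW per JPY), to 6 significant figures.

1 JPY × 0.0565974 = 0.0565974 CNY
0.0565974 CNY ÷ 0.00561356 = 10.0823 KRW

JPY/KRW = 10.0823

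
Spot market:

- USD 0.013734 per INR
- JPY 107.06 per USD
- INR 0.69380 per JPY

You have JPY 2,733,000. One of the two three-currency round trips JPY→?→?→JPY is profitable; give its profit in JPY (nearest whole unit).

Profit: JPY 55,035

Profitable loop is JPY → INR → USD → JPY:
JPY 2,733,000 × 0.69380 = INR 1,896,155.40
INR 1,896,155.40 × 0.013734 = USD 26,041.80
USD 26,041.80 × 107.06 = JPY 2,788,035
Profit = JPY 2,788,035 − JPY 2,733,000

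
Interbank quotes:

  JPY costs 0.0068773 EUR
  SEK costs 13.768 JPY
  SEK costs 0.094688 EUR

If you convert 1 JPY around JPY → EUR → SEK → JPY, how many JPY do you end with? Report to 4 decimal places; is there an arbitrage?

1.0000 (no arbitrage)

Around JPY → EUR → SEK → JPY: 1 × 0.0068773 ÷ 0.094688 × 13.768 = 0.999986
Product ≈ 1 (deviation 0.001%, within rounding noise).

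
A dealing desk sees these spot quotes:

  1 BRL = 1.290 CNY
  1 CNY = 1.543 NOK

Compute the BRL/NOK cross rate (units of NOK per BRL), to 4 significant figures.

BRL/NOK = 1.990

1 BRL × 1.290 = 1.29 CNY
1.29 CNY × 1.543 = 1.99047 NOK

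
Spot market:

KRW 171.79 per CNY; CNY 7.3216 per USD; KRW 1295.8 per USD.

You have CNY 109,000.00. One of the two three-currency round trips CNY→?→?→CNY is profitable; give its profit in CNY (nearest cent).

Profit: CNY 3,295.05

Profitable loop is CNY → USD → KRW → CNY:
CNY 109,000.00 ÷ 7.3216 = USD 14,887.46
USD 14,887.46 × 1295.8 = KRW 19,291,166
KRW 19,291,166 ÷ 171.79 = CNY 112,295.05
Profit = CNY 112,295.05 − CNY 109,000.00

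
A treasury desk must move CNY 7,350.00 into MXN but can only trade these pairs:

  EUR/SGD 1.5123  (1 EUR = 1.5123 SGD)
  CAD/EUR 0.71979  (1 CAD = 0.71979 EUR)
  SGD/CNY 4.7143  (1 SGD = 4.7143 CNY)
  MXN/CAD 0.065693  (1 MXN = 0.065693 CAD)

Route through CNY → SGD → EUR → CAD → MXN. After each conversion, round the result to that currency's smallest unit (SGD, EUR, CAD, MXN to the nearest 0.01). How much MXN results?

MXN 21,802.63

CNY 7,350.00 ÷ 4.7143 = SGD 1,559.09
SGD 1,559.09 ÷ 1.5123 = EUR 1,030.94
EUR 1,030.94 ÷ 0.71979 = CAD 1,432.28
CAD 1,432.28 ÷ 0.065693 = MXN 21,802.63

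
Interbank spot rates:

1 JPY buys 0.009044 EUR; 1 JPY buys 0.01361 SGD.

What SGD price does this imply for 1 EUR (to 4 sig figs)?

1 EUR ÷ 0.009044 = 110.571 JPY
110.571 JPY × 0.01361 = 1.50487 SGD

EUR/SGD = 1.505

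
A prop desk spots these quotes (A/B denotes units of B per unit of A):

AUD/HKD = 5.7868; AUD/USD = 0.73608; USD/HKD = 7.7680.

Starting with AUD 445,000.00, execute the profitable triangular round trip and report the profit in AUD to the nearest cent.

Profitable loop is AUD → HKD → USD → AUD:
AUD 445,000.00 × 5.7868 = HKD 2,575,126.00
HKD 2,575,126.00 ÷ 7.7680 = USD 331,504.38
USD 331,504.38 ÷ 0.73608 = AUD 450,364.60
Profit = AUD 450,364.60 − AUD 445,000.00

Profit: AUD 5,364.60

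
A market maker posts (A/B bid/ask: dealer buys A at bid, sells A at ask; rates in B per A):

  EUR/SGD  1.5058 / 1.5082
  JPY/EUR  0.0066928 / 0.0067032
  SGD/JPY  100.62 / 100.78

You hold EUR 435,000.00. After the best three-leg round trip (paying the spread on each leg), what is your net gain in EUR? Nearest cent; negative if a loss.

Net profit: EUR 6,111.83

Best loop EUR → SGD → JPY → EUR:
EUR 435,000.00 × 1.5058 (sell EUR at bid) = SGD 655,023.00
SGD 655,023.00 × 100.62 (sell SGD at bid) = JPY 65,908,414
JPY 65,908,414 × 0.0066928 (sell JPY at bid) = EUR 441,111.83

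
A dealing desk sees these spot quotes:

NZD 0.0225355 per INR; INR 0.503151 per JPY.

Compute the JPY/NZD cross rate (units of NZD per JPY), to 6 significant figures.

1 JPY × 0.503151 = 0.503151 INR
0.503151 INR × 0.0225355 = 0.0113388 NZD

JPY/NZD = 0.0113388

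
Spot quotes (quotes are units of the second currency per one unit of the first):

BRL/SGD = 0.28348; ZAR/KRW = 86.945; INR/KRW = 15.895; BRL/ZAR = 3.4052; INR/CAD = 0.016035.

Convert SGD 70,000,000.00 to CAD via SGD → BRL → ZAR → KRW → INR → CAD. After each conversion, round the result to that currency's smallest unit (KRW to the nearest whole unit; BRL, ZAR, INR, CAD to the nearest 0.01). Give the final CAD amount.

SGD 70,000,000.00 ÷ 0.28348 = BRL 246,931,000.42
BRL 246,931,000.42 × 3.4052 = ZAR 840,849,442.63
ZAR 840,849,442.63 × 86.945 = KRW 73,107,654,789
KRW 73,107,654,789 ÷ 15.895 = INR 4,599,412,066.00
INR 4,599,412,066.00 × 0.016035 = CAD 73,751,572.48

CAD 73,751,572.48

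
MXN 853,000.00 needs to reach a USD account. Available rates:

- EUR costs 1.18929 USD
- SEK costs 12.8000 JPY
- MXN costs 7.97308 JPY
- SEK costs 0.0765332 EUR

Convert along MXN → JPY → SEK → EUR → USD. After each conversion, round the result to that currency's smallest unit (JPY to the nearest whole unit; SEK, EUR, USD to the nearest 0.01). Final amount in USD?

USD 48,361.84

MXN 853,000.00 × 7.97308 = JPY 6,801,037
JPY 6,801,037 ÷ 12.8000 = SEK 531,331.02
SEK 531,331.02 × 0.0765332 = EUR 40,664.46
EUR 40,664.46 × 1.18929 = USD 48,361.84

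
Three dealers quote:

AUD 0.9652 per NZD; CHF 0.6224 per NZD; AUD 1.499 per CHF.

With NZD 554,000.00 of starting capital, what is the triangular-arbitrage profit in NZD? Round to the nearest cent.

Profit: NZD 19,133.59

Profitable loop is NZD → AUD → CHF → NZD:
NZD 554,000.00 × 0.9652 = AUD 534,720.80
AUD 534,720.80 ÷ 1.499 = CHF 356,718.35
CHF 356,718.35 ÷ 0.6224 = NZD 573,133.59
Profit = NZD 573,133.59 − NZD 554,000.00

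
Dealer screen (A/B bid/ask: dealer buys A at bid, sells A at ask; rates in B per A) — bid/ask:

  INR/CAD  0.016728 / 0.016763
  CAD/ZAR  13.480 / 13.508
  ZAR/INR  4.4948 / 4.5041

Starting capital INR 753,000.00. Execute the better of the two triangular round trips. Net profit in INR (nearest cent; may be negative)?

Net profit: INR 10,201.58

Best loop INR → CAD → ZAR → INR:
INR 753,000.00 × 0.016728 (sell INR at bid) = CAD 12,596.18
CAD 12,596.18 × 13.480 (sell CAD at bid) = ZAR 169,796.56
ZAR 169,796.56 × 4.4948 (sell ZAR at bid) = INR 763,201.58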